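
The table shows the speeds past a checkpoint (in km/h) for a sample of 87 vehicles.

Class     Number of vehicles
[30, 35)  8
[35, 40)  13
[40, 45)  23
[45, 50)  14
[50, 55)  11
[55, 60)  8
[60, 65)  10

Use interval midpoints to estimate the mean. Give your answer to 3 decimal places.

Midpoints: 32.5, 37.5, 42.5, 47.5, 52.5, 57.5, 62.5
Σfm = 8×32.5 + 13×37.5 + 23×42.5 + 14×47.5 + 11×52.5 + 8×57.5 + 10×62.5 = 4052.5
n = Σf = 87
Mean = 4052.5 / 87 = 46.5805

46.580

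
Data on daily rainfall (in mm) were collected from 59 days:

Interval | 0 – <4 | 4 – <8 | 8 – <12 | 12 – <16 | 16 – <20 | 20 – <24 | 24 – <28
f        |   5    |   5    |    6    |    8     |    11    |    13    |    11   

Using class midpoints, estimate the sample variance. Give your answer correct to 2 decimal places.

57.16

Midpoints: 2, 6, 10, 14, 18, 22, 26
n = 59, Σfm = 982, mean = 16.6441
Σfm² = 19660
Σf(m − x̄)² = Σfm² − (Σfm)²/n = 19660 − 982²/59 = 3315.5254
Sample variance = 3315.5254 / 58 = 57.1642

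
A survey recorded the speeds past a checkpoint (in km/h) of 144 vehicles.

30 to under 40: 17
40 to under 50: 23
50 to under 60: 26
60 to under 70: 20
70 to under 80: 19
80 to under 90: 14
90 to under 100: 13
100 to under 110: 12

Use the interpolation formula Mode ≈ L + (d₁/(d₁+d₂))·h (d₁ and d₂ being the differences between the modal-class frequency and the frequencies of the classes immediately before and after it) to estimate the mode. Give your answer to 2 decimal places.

53.33

Modal class: 50 to under 60 (highest frequency 26).
d₁ = 26 − 23 = 3, d₂ = 26 − 20 = 6
Mode ≈ 50 + (3/(3+6)) × 10 = 50 + 3.3333 = 53.3333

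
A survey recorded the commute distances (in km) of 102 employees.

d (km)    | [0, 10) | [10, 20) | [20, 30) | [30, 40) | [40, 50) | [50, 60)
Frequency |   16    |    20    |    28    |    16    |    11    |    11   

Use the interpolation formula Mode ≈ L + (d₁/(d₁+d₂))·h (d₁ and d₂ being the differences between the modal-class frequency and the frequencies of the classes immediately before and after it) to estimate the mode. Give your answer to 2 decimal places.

24.00

Modal class: [20, 30) (highest frequency 28).
d₁ = 28 − 20 = 8, d₂ = 28 − 16 = 12
Mode ≈ 20 + (8/(8+12)) × 10 = 20 + 4.0000 = 24.0000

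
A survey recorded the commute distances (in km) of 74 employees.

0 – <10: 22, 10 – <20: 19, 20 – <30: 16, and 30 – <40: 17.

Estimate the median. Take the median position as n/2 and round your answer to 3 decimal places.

Cumulative frequencies: 22, 41, 57, 74
n = 74; position = n/2 = 37.
This falls in the class 10 – <20: L = 10, F = 22, f = 19, h = 10.
Median ≈ 10 + ((37 − 22) / 19) × 10 = 17.8947

17.895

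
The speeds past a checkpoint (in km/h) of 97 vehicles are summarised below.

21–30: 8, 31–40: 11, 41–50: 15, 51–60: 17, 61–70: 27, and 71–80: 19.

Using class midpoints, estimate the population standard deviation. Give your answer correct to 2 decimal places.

15.53

Midpoints: 25.5, 35.5, 45.5, 55.5, 65.5, 75.5
n = 97, Σfm = 5423.5, mean = 55.9124
Σfm² = 326624.25
Σf(m − x̄)² = Σfm² − (Σfm)²/n = 326624.25 − 5423.5²/97 = 23383.5052
Population variance = 23383.5052 / 97 = 241.0671
Standard deviation = √241.0671 = 15.5263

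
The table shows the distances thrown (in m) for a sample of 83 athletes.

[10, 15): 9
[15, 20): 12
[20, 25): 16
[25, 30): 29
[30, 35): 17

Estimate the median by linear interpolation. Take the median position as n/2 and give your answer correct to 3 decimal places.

Cumulative frequencies: 9, 21, 37, 66, 83
n = 83; position = n/2 = 41.5.
This falls in the class [25, 30): L = 25, F = 37, f = 29, h = 5.
Median ≈ 25 + ((41.5 − 37) / 29) × 5 = 25.7759

25.776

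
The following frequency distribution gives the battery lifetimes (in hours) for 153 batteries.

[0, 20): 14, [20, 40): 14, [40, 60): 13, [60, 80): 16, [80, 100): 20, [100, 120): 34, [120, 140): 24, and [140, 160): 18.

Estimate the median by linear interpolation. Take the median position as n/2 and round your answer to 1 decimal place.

Cumulative frequencies: 14, 28, 41, 57, 77, 111, 135, 153
n = 153; position = n/2 = 76.5.
This falls in the class [80, 100): L = 80, F = 57, f = 20, h = 20.
Median ≈ 80 + ((76.5 − 57) / 20) × 20 = 99.5000

99.5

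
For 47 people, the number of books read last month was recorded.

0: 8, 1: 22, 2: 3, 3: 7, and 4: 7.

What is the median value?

1

Cumulative frequencies: 8, 30, 33, 40, 47
n = 47, so the median is the value in position (n+1)/2 = 24.
Position 24 falls at value 1.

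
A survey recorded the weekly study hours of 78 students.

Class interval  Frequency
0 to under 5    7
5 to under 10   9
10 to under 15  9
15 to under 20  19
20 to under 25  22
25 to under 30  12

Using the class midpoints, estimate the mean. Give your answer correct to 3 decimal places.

Midpoints: 2.5, 7.5, 12.5, 17.5, 22.5, 27.5
Σfm = 7×2.5 + 9×7.5 + 9×12.5 + 19×17.5 + 22×22.5 + 12×27.5 = 1355
n = Σf = 78
Mean = 1355 / 78 = 17.3718

17.372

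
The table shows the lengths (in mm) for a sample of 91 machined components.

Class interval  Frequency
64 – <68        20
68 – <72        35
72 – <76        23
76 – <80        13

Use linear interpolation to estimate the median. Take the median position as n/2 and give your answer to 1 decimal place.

70.9

Cumulative frequencies: 20, 55, 78, 91
n = 91; position = n/2 = 45.5.
This falls in the class 68 – <72: L = 68, F = 20, f = 35, h = 4.
Median ≈ 68 + ((45.5 − 20) / 35) × 4 = 70.9143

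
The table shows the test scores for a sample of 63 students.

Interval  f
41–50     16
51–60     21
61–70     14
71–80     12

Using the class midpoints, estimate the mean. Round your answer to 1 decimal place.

59.0

Midpoints: 45.5, 55.5, 65.5, 75.5
Σfm = 16×45.5 + 21×55.5 + 14×65.5 + 12×75.5 = 3716.5
n = Σf = 63
Mean = 3716.5 / 63 = 58.9921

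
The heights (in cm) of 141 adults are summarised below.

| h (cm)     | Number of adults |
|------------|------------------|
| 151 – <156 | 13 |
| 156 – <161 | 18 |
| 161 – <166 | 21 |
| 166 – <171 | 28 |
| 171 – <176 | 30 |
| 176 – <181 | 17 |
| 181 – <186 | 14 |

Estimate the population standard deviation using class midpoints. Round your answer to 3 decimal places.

8.765

Midpoints: 153.5, 158.5, 163.5, 168.5, 173.5, 178.5, 183.5
n = 141, Σfm = 23808.5, mean = 168.8546
Σfm² = 4031007.25
Σf(m − x̄)² = Σfm² − (Σfm)²/n = 4031007.25 − 23808.5²/141 = 10832.2695
Population variance = 10832.2695 / 141 = 76.8246
Standard deviation = √76.8246 = 8.7650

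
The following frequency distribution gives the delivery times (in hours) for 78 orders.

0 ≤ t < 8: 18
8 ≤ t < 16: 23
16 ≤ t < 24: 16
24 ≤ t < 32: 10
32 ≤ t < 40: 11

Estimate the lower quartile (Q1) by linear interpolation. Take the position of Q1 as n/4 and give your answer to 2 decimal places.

Cumulative frequencies: 18, 41, 57, 67, 78
n = 78; position = n/4 = 19.5.
This falls in the class 8 ≤ t < 16: L = 8, F = 18, f = 23, h = 8.
Lower quartile ≈ 8 + ((19.5 − 18) / 23) × 8 = 8.5217

8.52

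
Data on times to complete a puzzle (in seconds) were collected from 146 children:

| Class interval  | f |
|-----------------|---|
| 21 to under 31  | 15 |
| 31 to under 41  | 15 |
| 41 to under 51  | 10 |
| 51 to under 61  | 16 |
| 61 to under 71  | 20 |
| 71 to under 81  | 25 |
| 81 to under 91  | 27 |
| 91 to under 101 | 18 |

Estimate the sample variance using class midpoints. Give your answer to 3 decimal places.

Midpoints: 26, 36, 46, 56, 66, 76, 86, 96
n = 146, Σfm = 9556, mean = 65.4521
Σfm² = 698016
Σf(m − x̄)² = Σfm² − (Σfm)²/n = 698016 − 9556²/146 = 72556.1644
Sample variance = 72556.1644 / 145 = 500.3873

500.387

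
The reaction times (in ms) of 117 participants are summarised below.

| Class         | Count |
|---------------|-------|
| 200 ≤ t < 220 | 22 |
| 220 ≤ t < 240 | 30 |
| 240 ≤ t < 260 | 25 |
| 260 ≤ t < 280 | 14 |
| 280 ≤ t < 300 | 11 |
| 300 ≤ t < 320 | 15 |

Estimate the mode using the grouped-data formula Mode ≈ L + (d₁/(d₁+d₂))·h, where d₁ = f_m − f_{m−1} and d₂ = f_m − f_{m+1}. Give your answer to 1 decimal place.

232.3

Modal class: 220 ≤ t < 240 (highest frequency 30).
d₁ = 30 − 22 = 8, d₂ = 30 − 25 = 5
Mode ≈ 220 + (8/(8+5)) × 20 = 220 + 12.3077 = 232.3077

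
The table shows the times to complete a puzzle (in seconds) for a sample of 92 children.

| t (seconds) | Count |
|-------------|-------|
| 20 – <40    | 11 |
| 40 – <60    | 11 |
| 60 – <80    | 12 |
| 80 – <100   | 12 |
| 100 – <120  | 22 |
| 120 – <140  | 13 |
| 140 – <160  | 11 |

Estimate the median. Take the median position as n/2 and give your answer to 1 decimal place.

100.0

Cumulative frequencies: 11, 22, 34, 46, 68, 81, 92
n = 92; position = n/2 = 46.
This falls in the class 80 – <100: L = 80, F = 34, f = 12, h = 20.
Median ≈ 80 + ((46 − 34) / 12) × 20 = 100.0000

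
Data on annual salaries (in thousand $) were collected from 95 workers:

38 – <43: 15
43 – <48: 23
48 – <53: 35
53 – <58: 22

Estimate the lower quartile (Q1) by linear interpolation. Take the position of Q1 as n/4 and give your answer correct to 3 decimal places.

Cumulative frequencies: 15, 38, 73, 95
n = 95; position = n/4 = 23.75.
This falls in the class 43 – <48: L = 43, F = 15, f = 23, h = 5.
Lower quartile ≈ 43 + ((23.75 − 15) / 23) × 5 = 44.9022

44.902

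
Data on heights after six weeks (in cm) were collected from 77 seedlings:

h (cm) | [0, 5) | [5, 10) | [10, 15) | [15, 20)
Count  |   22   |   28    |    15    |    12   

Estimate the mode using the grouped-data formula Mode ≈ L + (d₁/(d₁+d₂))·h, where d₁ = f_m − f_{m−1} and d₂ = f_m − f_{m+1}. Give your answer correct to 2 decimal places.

6.58

Modal class: [5, 10) (highest frequency 28).
d₁ = 28 − 22 = 6, d₂ = 28 − 15 = 13
Mode ≈ 5 + (6/(6+13)) × 5 = 5 + 1.5789 = 6.5789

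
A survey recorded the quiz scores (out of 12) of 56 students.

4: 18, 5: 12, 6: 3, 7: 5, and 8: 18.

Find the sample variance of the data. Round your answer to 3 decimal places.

2.911

Values: 4, 5, 6, 7, 8
n = 56, Σfx = 329, mean = 5.8750
Σfx² = 2093
Σf(x − x̄)² = Σfx² − (Σfx)²/n = 2093 − 329²/56 = 160.1250
Sample variance = 160.1250 / 55 = 2.9114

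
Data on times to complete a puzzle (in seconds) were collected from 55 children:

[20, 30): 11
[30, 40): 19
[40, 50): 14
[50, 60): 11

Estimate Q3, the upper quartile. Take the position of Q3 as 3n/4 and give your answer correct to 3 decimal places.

48.036

Cumulative frequencies: 11, 30, 44, 55
n = 55; position = 3n/4 = 41.25.
This falls in the class [40, 50): L = 40, F = 30, f = 14, h = 10.
Upper quartile ≈ 40 + ((41.25 − 30) / 14) × 10 = 48.0357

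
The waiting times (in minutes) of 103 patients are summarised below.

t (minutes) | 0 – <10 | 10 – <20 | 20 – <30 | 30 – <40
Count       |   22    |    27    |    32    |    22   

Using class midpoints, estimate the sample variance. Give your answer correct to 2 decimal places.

Midpoints: 5, 15, 25, 35
n = 103, Σfm = 2085, mean = 20.2427
Σfm² = 53575
Σf(m − x̄)² = Σfm² − (Σfm)²/n = 53575 − 2085²/103 = 11368.9320
Sample variance = 11368.9320 / 102 = 111.4601

111.46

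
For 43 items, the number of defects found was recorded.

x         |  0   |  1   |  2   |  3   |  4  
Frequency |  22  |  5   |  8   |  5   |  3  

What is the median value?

0

Cumulative frequencies: 22, 27, 35, 40, 43
n = 43, so the median is the value in position (n+1)/2 = 22.
Position 22 falls at value 0.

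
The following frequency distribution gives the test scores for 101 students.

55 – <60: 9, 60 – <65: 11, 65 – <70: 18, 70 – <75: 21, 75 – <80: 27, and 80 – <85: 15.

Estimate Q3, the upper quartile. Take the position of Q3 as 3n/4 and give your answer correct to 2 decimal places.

Cumulative frequencies: 9, 20, 38, 59, 86, 101
n = 101; position = 3n/4 = 75.75.
This falls in the class 75 – <80: L = 75, F = 59, f = 27, h = 5.
Upper quartile ≈ 75 + ((75.75 − 59) / 27) × 5 = 78.1019

78.10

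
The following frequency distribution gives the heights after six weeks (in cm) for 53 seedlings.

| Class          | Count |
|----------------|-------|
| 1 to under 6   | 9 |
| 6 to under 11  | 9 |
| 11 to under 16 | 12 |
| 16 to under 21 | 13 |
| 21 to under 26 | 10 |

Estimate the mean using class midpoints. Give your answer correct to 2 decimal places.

14.07

Midpoints: 3.5, 8.5, 13.5, 18.5, 23.5
Σfm = 9×3.5 + 9×8.5 + 12×13.5 + 13×18.5 + 10×23.5 = 745.5
n = Σf = 53
Mean = 745.5 / 53 = 14.0660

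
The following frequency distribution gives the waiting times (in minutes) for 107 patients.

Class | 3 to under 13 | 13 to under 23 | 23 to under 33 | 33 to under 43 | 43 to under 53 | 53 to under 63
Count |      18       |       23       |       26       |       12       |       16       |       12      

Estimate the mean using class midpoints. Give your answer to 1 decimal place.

Midpoints: 8, 18, 28, 38, 48, 58
Σfm = 18×8 + 23×18 + 26×28 + 12×38 + 16×48 + 12×58 = 3206
n = Σf = 107
Mean = 3206 / 107 = 29.9626

30.0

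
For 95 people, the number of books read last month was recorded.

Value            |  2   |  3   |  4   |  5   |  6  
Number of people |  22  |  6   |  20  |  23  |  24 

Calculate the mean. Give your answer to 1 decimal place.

4.2

Values: 2, 3, 4, 5, 6
Σfx = 22×2 + 6×3 + 20×4 + 23×5 + 24×6 = 401
n = Σf = 95
Mean = 401 / 95 = 4.2211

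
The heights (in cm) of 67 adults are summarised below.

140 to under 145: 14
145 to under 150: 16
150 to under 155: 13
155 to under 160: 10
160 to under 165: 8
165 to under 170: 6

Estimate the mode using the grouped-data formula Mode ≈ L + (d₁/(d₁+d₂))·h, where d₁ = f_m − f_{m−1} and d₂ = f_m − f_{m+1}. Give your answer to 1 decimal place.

147.0

Modal class: 145 to under 150 (highest frequency 16).
d₁ = 16 − 14 = 2, d₂ = 16 − 13 = 3
Mode ≈ 145 + (2/(2+3)) × 5 = 145 + 2.0000 = 147.0000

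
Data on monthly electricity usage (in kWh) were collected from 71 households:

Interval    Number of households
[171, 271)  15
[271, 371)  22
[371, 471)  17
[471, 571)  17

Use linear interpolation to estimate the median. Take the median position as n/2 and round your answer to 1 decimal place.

Cumulative frequencies: 15, 37, 54, 71
n = 71; position = n/2 = 35.5.
This falls in the class [271, 371): L = 271, F = 15, f = 22, h = 100.
Median ≈ 271 + ((35.5 − 15) / 22) × 100 = 364.1818

364.2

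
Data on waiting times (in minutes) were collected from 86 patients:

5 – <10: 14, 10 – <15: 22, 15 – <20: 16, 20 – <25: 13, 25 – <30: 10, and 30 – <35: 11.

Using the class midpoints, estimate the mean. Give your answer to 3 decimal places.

18.430

Midpoints: 7.5, 12.5, 17.5, 22.5, 27.5, 32.5
Σfm = 14×7.5 + 22×12.5 + 16×17.5 + 13×22.5 + 10×27.5 + 11×32.5 = 1585
n = Σf = 86
Mean = 1585 / 86 = 18.4302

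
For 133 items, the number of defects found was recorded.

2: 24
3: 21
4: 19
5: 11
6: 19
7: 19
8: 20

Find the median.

5

Cumulative frequencies: 24, 45, 64, 75, 94, 113, 133
n = 133, so the median is the value in position (n+1)/2 = 67.
Position 67 falls at value 5.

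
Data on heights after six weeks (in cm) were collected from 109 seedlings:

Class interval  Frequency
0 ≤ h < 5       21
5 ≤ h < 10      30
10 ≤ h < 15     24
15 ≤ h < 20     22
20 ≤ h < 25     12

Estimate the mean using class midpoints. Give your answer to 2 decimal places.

Midpoints: 2.5, 7.5, 12.5, 17.5, 22.5
Σfm = 21×2.5 + 30×7.5 + 24×12.5 + 22×17.5 + 12×22.5 = 1232.5
n = Σf = 109
Mean = 1232.5 / 109 = 11.3073

11.31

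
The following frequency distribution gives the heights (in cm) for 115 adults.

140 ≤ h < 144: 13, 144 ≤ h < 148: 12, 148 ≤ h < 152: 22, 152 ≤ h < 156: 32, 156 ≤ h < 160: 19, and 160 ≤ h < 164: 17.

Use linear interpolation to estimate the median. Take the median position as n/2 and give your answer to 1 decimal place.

Cumulative frequencies: 13, 25, 47, 79, 98, 115
n = 115; position = n/2 = 57.5.
This falls in the class 152 ≤ h < 156: L = 152, F = 47, f = 32, h = 4.
Median ≈ 152 + ((57.5 − 47) / 32) × 4 = 153.3125

153.3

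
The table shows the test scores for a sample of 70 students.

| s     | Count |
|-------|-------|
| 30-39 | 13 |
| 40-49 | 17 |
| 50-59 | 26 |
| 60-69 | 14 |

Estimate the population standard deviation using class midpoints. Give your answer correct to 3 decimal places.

10.070

Midpoints: 34.5, 44.5, 54.5, 64.5
n = 70, Σfm = 3525, mean = 50.3571
Σfm² = 184607.5
Σf(m − x̄)² = Σfm² − (Σfm)²/n = 184607.5 − 3525²/70 = 7098.5714
Population variance = 7098.5714 / 70 = 101.4082
Standard deviation = √101.4082 = 10.0702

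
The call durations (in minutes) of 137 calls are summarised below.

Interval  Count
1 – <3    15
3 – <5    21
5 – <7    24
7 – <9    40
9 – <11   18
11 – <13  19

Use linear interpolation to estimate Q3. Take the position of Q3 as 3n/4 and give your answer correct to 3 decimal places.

Cumulative frequencies: 15, 36, 60, 100, 118, 137
n = 137; position = 3n/4 = 102.75.
This falls in the class 9 – <11: L = 9, F = 100, f = 18, h = 2.
Upper quartile ≈ 9 + ((102.75 − 100) / 18) × 2 = 9.3056

9.306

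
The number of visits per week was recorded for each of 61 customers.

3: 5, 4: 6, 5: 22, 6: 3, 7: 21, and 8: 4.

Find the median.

5

Cumulative frequencies: 5, 11, 33, 36, 57, 61
n = 61, so the median is the value in position (n+1)/2 = 31.
Position 31 falls at value 5.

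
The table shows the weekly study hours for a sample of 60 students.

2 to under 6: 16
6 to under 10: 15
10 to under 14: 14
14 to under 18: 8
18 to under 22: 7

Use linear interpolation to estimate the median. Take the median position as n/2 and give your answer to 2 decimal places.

9.73

Cumulative frequencies: 16, 31, 45, 53, 60
n = 60; position = n/2 = 30.
This falls in the class 6 to under 10: L = 6, F = 16, f = 15, h = 4.
Median ≈ 6 + ((30 − 16) / 15) × 4 = 9.7333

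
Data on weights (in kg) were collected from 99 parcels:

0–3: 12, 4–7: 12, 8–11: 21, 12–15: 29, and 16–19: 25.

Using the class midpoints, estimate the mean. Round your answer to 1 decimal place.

11.2

Midpoints: 1.5, 5.5, 9.5, 13.5, 17.5
Σfm = 12×1.5 + 12×5.5 + 21×9.5 + 29×13.5 + 25×17.5 = 1112.5
n = Σf = 99
Mean = 1112.5 / 99 = 11.2374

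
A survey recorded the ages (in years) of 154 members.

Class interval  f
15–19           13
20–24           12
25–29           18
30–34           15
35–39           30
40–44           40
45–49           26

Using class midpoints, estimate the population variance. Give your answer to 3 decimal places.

86.470

Midpoints: 17, 22, 27, 32, 37, 42, 47
n = 154, Σfm = 5463, mean = 35.4740
Σfm² = 207111
Σf(m − x̄)² = Σfm² − (Σfm)²/n = 207111 − 5463²/154 = 13316.3961
Population variance = 13316.3961 / 154 = 86.4701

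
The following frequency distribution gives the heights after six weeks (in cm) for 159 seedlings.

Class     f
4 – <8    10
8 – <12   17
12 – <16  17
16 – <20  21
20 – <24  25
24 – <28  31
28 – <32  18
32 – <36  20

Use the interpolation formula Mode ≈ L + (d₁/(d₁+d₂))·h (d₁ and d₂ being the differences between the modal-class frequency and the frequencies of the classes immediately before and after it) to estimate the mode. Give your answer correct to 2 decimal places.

25.26

Modal class: 24 – <28 (highest frequency 31).
d₁ = 31 − 25 = 6, d₂ = 31 − 18 = 13
Mode ≈ 24 + (6/(6+13)) × 4 = 24 + 1.2632 = 25.2632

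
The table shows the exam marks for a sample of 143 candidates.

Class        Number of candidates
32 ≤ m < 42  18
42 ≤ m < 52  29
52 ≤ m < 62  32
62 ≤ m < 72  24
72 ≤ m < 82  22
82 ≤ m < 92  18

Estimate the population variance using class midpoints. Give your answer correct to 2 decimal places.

246.35

Midpoints: 37, 47, 57, 67, 77, 87
n = 143, Σfm = 8721, mean = 60.9860
Σfm² = 567087
Σf(m − x̄)² = Σfm² − (Σfm)²/n = 567087 − 8721²/143 = 35227.9720
Population variance = 35227.9720 / 143 = 246.3495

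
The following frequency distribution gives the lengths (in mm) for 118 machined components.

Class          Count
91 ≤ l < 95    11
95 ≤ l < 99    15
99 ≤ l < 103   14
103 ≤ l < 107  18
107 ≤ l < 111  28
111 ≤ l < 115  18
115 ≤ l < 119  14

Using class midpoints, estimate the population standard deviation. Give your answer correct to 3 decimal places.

Midpoints: 93, 97, 101, 105, 109, 113, 117
n = 118, Σfm = 12506, mean = 105.9831
Σfm² = 1331694
Σf(m − x̄)² = Σfm² − (Σfm)²/n = 1331694 − 12506²/118 = 6269.9661
Population variance = 6269.9661 / 118 = 53.1353
Standard deviation = √53.1353 = 7.2894

7.289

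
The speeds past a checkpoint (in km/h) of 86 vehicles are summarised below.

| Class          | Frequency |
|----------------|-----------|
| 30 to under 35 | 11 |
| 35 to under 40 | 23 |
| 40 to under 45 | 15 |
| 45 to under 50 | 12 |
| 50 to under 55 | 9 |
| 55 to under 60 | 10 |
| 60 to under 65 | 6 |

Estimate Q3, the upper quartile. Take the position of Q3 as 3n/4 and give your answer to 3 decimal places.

Cumulative frequencies: 11, 34, 49, 61, 70, 80, 86
n = 86; position = 3n/4 = 64.5.
This falls in the class 50 to under 55: L = 50, F = 61, f = 9, h = 5.
Upper quartile ≈ 50 + ((64.5 − 61) / 9) × 5 = 51.9444

51.944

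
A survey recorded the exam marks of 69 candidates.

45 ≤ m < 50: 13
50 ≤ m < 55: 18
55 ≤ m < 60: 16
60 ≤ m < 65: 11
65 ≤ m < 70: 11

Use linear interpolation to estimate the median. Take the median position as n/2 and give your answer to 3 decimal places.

56.094

Cumulative frequencies: 13, 31, 47, 58, 69
n = 69; position = n/2 = 34.5.
This falls in the class 55 ≤ m < 60: L = 55, F = 31, f = 16, h = 5.
Median ≈ 55 + ((34.5 − 31) / 16) × 5 = 56.0938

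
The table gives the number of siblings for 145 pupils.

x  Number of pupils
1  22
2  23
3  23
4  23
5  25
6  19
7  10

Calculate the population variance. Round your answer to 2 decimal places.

Values: 1, 2, 3, 4, 5, 6, 7
n = 145, Σfx = 538, mean = 3.7103
Σfx² = 2488
Σf(x − x̄)² = Σfx² − (Σfx)²/n = 2488 − 538²/145 = 491.8345
Population variance = 491.8345 / 145 = 3.3920

3.39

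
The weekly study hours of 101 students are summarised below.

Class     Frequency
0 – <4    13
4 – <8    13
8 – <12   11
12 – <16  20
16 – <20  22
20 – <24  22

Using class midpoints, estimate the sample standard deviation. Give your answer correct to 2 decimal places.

6.80

Midpoints: 2, 6, 10, 14, 18, 22
n = 101, Σfm = 1374, mean = 13.6040
Σfm² = 23316
Σf(m − x̄)² = Σfm² − (Σfm)²/n = 23316 − 1374²/101 = 4624.1584
Sample variance = 4624.1584 / 100 = 46.2416
Standard deviation = √46.2416 = 6.8001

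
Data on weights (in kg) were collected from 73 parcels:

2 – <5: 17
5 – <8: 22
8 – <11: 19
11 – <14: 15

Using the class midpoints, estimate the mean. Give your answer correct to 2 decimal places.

7.82

Midpoints: 3.5, 6.5, 9.5, 12.5
Σfm = 17×3.5 + 22×6.5 + 19×9.5 + 15×12.5 = 570.5
n = Σf = 73
Mean = 570.5 / 73 = 7.8151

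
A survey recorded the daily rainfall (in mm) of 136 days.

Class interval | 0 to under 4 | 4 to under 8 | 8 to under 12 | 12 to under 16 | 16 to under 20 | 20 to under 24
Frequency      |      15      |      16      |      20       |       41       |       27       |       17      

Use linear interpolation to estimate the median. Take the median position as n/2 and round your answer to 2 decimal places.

Cumulative frequencies: 15, 31, 51, 92, 119, 136
n = 136; position = n/2 = 68.
This falls in the class 12 to under 16: L = 12, F = 51, f = 41, h = 4.
Median ≈ 12 + ((68 − 51) / 41) × 4 = 13.6585

13.66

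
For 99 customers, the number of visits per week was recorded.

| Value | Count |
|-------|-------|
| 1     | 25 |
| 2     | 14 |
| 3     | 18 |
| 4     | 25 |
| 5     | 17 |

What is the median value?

3

Cumulative frequencies: 25, 39, 57, 82, 99
n = 99, so the median is the value in position (n+1)/2 = 50.
Position 50 falls at value 3.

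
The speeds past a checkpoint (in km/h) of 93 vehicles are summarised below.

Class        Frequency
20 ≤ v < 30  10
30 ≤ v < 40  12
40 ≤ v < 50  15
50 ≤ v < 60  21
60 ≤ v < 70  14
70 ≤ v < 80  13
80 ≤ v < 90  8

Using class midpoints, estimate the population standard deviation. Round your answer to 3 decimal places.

17.681

Midpoints: 25, 35, 45, 55, 65, 75, 85
n = 93, Σfm = 5065, mean = 54.4624
Σfm² = 304925
Σf(m − x̄)² = Σfm² − (Σfm)²/n = 304925 − 5065²/93 = 29073.1183
Population variance = 29073.1183 / 93 = 312.6142
Standard deviation = √312.6142 = 17.6809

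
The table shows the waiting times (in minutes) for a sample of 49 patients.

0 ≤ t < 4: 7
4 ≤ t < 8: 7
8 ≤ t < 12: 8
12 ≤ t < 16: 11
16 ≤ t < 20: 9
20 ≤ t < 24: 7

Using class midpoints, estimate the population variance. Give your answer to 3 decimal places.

Midpoints: 2, 6, 10, 14, 18, 22
n = 49, Σfm = 606, mean = 12.3673
Σfm² = 9540
Σf(m − x̄)² = Σfm² − (Σfm)²/n = 9540 − 606²/49 = 2045.3878
Population variance = 2045.3878 / 49 = 41.7426

41.743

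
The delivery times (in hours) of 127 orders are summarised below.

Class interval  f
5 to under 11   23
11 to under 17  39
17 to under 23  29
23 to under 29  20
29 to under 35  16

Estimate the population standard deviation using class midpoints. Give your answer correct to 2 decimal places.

7.65

Midpoints: 8, 14, 20, 26, 32
n = 127, Σfm = 2342, mean = 18.4409
Σfm² = 50620
Σf(m − x̄)² = Σfm² − (Σfm)²/n = 50620 − 2342²/127 = 7431.3071
Population variance = 7431.3071 / 127 = 58.5142
Standard deviation = √58.5142 = 7.6495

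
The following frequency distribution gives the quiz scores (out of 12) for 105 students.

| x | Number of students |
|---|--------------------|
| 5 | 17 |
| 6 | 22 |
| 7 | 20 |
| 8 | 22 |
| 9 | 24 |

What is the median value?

7

Cumulative frequencies: 17, 39, 59, 81, 105
n = 105, so the median is the value in position (n+1)/2 = 53.
Position 53 falls at value 7.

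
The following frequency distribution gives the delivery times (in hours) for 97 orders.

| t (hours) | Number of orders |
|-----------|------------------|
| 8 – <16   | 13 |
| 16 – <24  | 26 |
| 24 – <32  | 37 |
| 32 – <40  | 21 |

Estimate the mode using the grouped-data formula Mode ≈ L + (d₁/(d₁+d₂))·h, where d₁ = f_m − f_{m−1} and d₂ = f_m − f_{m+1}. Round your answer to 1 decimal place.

Modal class: 24 – <32 (highest frequency 37).
d₁ = 37 − 26 = 11, d₂ = 37 − 21 = 16
Mode ≈ 24 + (11/(11+16)) × 8 = 24 + 3.2593 = 27.2593

27.3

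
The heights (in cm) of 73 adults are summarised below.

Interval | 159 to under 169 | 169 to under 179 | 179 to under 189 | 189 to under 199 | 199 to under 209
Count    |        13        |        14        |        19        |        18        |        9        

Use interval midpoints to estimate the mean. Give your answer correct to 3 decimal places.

183.452

Midpoints: 164, 174, 184, 194, 204
Σfm = 13×164 + 14×174 + 19×184 + 18×194 + 9×204 = 13392
n = Σf = 73
Mean = 13392 / 73 = 183.4521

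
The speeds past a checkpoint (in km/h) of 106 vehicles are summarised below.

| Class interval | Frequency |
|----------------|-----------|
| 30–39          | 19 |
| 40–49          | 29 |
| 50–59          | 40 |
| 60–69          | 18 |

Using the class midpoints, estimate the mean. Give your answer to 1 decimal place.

49.9

Midpoints: 34.5, 44.5, 54.5, 64.5
Σfm = 19×34.5 + 29×44.5 + 40×54.5 + 18×64.5 = 5287
n = Σf = 106
Mean = 5287 / 106 = 49.8774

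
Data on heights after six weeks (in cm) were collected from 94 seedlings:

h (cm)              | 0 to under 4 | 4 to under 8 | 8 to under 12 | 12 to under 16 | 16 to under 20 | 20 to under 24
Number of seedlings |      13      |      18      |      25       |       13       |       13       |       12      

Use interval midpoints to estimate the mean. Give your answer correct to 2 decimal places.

11.32

Midpoints: 2, 6, 10, 14, 18, 22
Σfm = 13×2 + 18×6 + 25×10 + 13×14 + 13×18 + 12×22 = 1064
n = Σf = 94
Mean = 1064 / 94 = 11.3191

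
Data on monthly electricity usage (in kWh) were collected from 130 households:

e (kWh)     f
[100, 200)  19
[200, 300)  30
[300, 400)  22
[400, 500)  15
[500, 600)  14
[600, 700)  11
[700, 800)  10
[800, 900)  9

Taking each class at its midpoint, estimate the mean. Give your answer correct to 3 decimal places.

Midpoints: 150, 250, 350, 450, 550, 650, 750, 850
Σfm = 19×150 + 30×250 + 22×350 + 15×450 + 14×550 + 11×650 + 10×750 + 9×850 = 54800
n = Σf = 130
Mean = 54800 / 130 = 421.5385

421.538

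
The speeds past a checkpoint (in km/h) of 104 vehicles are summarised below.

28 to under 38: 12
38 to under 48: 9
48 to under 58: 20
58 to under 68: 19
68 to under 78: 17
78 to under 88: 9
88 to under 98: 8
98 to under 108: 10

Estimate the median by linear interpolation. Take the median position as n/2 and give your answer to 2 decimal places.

63.79

Cumulative frequencies: 12, 21, 41, 60, 77, 86, 94, 104
n = 104; position = n/2 = 52.
This falls in the class 58 to under 68: L = 58, F = 41, f = 19, h = 10.
Median ≈ 58 + ((52 − 41) / 19) × 10 = 63.7895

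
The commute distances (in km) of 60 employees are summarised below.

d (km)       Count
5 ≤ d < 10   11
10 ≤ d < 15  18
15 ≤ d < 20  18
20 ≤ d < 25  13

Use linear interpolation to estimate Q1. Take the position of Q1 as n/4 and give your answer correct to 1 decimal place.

11.1

Cumulative frequencies: 11, 29, 47, 60
n = 60; position = n/4 = 15.
This falls in the class 10 ≤ d < 15: L = 10, F = 11, f = 18, h = 5.
Lower quartile ≈ 10 + ((15 − 11) / 18) × 5 = 11.1111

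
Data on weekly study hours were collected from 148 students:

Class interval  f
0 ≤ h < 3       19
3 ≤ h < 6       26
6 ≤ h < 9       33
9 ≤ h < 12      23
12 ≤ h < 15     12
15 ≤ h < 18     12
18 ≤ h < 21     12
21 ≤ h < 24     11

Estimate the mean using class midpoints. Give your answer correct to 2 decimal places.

Midpoints: 1.5, 4.5, 7.5, 10.5, 13.5, 16.5, 19.5, 22.5
Σfm = 19×1.5 + 26×4.5 + 33×7.5 + 23×10.5 + 12×13.5 + 12×16.5 + 12×19.5 + 11×22.5 = 1476
n = Σf = 148
Mean = 1476 / 148 = 9.9730

9.97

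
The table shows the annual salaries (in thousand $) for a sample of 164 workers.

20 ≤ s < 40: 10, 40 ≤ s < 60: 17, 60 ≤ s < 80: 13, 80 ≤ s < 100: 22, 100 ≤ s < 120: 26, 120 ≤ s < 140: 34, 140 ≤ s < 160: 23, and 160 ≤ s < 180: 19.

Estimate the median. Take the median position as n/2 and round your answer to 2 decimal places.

Cumulative frequencies: 10, 27, 40, 62, 88, 122, 145, 164
n = 164; position = n/2 = 82.
This falls in the class 100 ≤ s < 120: L = 100, F = 62, f = 26, h = 20.
Median ≈ 100 + ((82 − 62) / 26) × 20 = 115.3846

115.38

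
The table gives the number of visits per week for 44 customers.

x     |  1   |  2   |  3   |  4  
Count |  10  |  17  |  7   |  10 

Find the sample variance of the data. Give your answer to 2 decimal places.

1.17

Values: 1, 2, 3, 4
n = 44, Σfx = 105, mean = 2.3864
Σfx² = 301
Σf(x − x̄)² = Σfx² − (Σfx)²/n = 301 − 105²/44 = 50.4318
Sample variance = 50.4318 / 43 = 1.1728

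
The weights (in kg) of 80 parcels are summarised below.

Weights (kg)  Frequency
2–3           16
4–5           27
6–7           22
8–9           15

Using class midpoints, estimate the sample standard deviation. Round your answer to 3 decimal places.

2.035

Midpoints: 2.5, 4.5, 6.5, 8.5
n = 80, Σfm = 432, mean = 5.4000
Σfm² = 2660
Σf(m − x̄)² = Σfm² − (Σfm)²/n = 2660 − 432²/80 = 327.2000
Sample variance = 327.2000 / 79 = 4.1418
Standard deviation = √4.1418 = 2.0351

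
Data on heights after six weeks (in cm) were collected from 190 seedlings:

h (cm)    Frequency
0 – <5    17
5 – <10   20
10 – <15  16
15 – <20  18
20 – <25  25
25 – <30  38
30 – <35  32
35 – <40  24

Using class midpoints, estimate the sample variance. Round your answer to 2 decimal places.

121.15

Midpoints: 2.5, 7.5, 12.5, 17.5, 22.5, 27.5, 32.5, 37.5
n = 190, Σfm = 4255, mean = 22.3947
Σfm² = 118187.5
Σf(m − x̄)² = Σfm² − (Σfm)²/n = 118187.5 − 4255²/190 = 22897.8947
Sample variance = 22897.8947 / 189 = 121.1529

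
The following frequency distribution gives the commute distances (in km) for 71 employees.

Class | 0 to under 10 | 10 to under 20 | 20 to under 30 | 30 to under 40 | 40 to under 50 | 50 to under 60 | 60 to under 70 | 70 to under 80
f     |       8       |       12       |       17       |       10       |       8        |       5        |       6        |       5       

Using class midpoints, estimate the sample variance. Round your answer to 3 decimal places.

Midpoints: 5, 15, 25, 35, 45, 55, 65, 75
n = 71, Σfm = 2395, mean = 33.7324
Σfm² = 110575
Σf(m − x̄)² = Σfm² − (Σfm)²/n = 110575 − 2395²/71 = 29785.9155
Sample variance = 29785.9155 / 70 = 425.5131

425.513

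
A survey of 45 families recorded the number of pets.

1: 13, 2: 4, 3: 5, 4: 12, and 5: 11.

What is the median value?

Cumulative frequencies: 13, 17, 22, 34, 45
n = 45, so the median is the value in position (n+1)/2 = 23.
Position 23 falls at value 4.

4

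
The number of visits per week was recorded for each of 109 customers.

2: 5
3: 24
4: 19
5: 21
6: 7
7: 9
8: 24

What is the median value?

5

Cumulative frequencies: 5, 29, 48, 69, 76, 85, 109
n = 109, so the median is the value in position (n+1)/2 = 55.
Position 55 falls at value 5.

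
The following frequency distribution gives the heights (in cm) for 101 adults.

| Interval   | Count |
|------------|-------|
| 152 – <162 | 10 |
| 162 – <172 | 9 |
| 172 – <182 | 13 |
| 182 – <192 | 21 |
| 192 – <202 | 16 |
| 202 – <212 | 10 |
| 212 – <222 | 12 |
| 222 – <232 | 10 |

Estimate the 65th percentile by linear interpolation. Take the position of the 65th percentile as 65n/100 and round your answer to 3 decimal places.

199.906

Cumulative frequencies: 10, 19, 32, 53, 69, 79, 91, 101
n = 101; position = 65n/100 = 65.65.
This falls in the class 192 – <202: L = 192, F = 53, f = 16, h = 10.
65th percentile ≈ 192 + ((65.65 − 53) / 16) × 10 = 199.9062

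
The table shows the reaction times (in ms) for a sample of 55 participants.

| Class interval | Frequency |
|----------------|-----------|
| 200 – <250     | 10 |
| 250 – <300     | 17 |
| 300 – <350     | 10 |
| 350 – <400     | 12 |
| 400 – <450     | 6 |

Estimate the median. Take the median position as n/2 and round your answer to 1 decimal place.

Cumulative frequencies: 10, 27, 37, 49, 55
n = 55; position = n/2 = 27.5.
This falls in the class 300 – <350: L = 300, F = 27, f = 10, h = 50.
Median ≈ 300 + ((27.5 − 27) / 10) × 50 = 302.5000

302.5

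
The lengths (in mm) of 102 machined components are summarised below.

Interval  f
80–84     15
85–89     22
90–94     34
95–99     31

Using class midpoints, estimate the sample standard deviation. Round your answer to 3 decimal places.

Midpoints: 82, 87, 92, 97
n = 102, Σfm = 9279, mean = 90.9706
Σfm² = 846833
Σf(m − x̄)² = Σfm² − (Σfm)²/n = 846833 − 9279²/102 = 2716.9118
Sample variance = 2716.9118 / 101 = 26.9001
Standard deviation = √26.9001 = 5.1865

5.187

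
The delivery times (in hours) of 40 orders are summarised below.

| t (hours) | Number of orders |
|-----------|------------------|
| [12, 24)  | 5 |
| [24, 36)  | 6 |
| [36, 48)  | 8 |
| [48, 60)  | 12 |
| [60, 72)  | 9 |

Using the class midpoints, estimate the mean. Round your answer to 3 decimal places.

46.200

Midpoints: 18, 30, 42, 54, 66
Σfm = 5×18 + 6×30 + 8×42 + 12×54 + 9×66 = 1848
n = Σf = 40
Mean = 1848 / 40 = 46.2000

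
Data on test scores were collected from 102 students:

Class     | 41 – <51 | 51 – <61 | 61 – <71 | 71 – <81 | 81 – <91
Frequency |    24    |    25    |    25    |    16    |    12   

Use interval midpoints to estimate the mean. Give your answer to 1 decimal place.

Midpoints: 46, 56, 66, 76, 86
Σfm = 24×46 + 25×56 + 25×66 + 16×76 + 12×86 = 6402
n = Σf = 102
Mean = 6402 / 102 = 62.7647

62.8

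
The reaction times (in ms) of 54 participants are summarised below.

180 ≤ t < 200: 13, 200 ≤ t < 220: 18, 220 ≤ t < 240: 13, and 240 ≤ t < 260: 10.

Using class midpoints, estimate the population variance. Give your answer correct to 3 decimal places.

Midpoints: 190, 210, 230, 250
n = 54, Σfm = 11740, mean = 217.4074
Σfm² = 2575800
Σf(m − x̄)² = Σfm² − (Σfm)²/n = 2575800 − 11740²/54 = 23437.0370
Population variance = 23437.0370 / 54 = 434.0192

434.019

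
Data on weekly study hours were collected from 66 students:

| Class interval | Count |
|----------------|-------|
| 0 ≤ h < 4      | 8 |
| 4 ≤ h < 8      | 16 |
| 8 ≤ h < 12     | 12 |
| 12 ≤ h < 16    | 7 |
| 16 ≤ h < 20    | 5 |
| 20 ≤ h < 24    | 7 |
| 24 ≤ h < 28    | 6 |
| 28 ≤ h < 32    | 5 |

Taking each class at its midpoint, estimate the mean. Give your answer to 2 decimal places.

13.33

Midpoints: 2, 6, 10, 14, 18, 22, 26, 30
Σfm = 8×2 + 16×6 + 12×10 + 7×14 + 5×18 + 7×22 + 6×26 + 5×30 = 880
n = Σf = 66
Mean = 880 / 66 = 13.3333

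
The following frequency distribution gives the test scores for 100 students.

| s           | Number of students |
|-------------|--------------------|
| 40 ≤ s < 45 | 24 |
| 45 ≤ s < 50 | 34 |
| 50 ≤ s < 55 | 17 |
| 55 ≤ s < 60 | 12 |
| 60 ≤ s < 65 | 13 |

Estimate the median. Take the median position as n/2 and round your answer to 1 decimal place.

48.8

Cumulative frequencies: 24, 58, 75, 87, 100
n = 100; position = n/2 = 50.
This falls in the class 45 ≤ s < 50: L = 45, F = 24, f = 34, h = 5.
Median ≈ 45 + ((50 − 24) / 34) × 5 = 48.8235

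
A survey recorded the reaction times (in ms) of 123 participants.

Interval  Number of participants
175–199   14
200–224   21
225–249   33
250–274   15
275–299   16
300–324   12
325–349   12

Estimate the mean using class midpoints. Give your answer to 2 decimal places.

253.67

Midpoints: 187, 212, 237, 262, 287, 312, 337
Σfm = 14×187 + 21×212 + 33×237 + 15×262 + 16×287 + 12×312 + 12×337 = 31201
n = Σf = 123
Mean = 31201 / 123 = 253.6667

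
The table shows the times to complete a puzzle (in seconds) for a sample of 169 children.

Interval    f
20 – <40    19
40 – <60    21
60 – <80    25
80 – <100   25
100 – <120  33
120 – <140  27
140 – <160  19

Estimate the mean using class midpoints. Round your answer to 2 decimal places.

92.37

Midpoints: 30, 50, 70, 90, 110, 130, 150
Σfm = 19×30 + 21×50 + 25×70 + 25×90 + 33×110 + 27×130 + 19×150 = 15610
n = Σf = 169
Mean = 15610 / 169 = 92.3669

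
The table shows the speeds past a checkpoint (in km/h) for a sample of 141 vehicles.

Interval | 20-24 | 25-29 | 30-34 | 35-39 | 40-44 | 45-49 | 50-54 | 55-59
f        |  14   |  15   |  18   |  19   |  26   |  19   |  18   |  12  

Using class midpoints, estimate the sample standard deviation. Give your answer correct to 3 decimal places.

Midpoints: 22, 27, 32, 37, 42, 47, 52, 57
n = 141, Σfm = 5597, mean = 39.6950
Σfm² = 237649
Σf(m − x̄)² = Σfm² − (Σfm)²/n = 237649 − 5597²/141 = 15475.8865
Sample variance = 15475.8865 / 140 = 110.5420
Standard deviation = √110.5420 = 10.5139

10.514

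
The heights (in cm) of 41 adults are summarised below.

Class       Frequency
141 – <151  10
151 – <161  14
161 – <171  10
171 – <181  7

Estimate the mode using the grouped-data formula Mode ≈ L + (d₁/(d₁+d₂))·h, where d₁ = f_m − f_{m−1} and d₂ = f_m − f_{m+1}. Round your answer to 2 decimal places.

Modal class: 151 – <161 (highest frequency 14).
d₁ = 14 − 10 = 4, d₂ = 14 − 10 = 4
Mode ≈ 151 + (4/(4+4)) × 10 = 151 + 5.0000 = 156.0000

156.00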